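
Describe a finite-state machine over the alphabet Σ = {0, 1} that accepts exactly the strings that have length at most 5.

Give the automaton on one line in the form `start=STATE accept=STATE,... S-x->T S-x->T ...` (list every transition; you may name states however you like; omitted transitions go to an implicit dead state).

We only need to distinguish lengths 0, 1, …, 5, and '>5'. Chain q0 → q1 → q2 → q3 → q4 → q5 → q6 on every symbol, with q6 looping. Accepting states: {q0, q1, q2, q3, q4, q5}.
        0   1  
>* q0   q1  q1 
 * q1   q2  q2 
 * q2   q3  q3 
 * q3   q4  q4 
 * q4   q5  q5 
 * q5   q6  q6 
   q6   q6  q6 
(> = start, * = accepting)

start=q0 accept=q0,q1,q2,q3,q4,q5 q0-0->q1 q0-1->q1 q1-0->q2 q1-1->q2 q2-0->q3 q2-1->q3 q3-0->q4 q3-1->q4 q4-0->q5 q4-1->q5 q5-0->q6 q5-1->q6 q6-0->q6 q6-1->q6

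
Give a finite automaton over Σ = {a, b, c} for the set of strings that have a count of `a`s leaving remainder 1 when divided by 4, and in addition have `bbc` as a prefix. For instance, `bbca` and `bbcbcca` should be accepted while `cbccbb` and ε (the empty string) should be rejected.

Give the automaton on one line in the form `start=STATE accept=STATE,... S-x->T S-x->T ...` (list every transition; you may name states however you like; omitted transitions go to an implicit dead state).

start=s0 accept=s5 s0-a->s1 s0-b->s2 s0-c->s1 s1-a->s1 s1-b->s1 s1-c->s1 s2-a->s1 s2-b->s3 s2-c->s1 s3-a->s1 s3-b->s1 s3-c->s4 s4-a->s5 s4-b->s4 s4-c->s4 s5-a->s6 s5-b->s5 s5-c->s5 s6-a->s7 s6-b->s6 s6-c->s6 s7-a->s4 s7-b->s7 s7-c->s7

Run two small machines in parallel and take their product. One (4 states) tracks the count of `a`s modulo 4; the other (5 states) tracks whether the input so far still matches the prefix `bbc`. Each combined state is a pair, one component from each; accept when both components accept. After merging equivalent states the machine shrinks.
An 8-state machine:
        a   b   c  
>  s0   s1  s2  s1 
   s1   s1  s1  s1 
   s2   s1  s3  s1 
   s3   s1  s1  s4 
   s4   s5  s4  s4 
 * s5   s6  s5  s5 
   s6   s7  s6  s6 
   s7   s4  s7  s7 
(> = start, * = accepting)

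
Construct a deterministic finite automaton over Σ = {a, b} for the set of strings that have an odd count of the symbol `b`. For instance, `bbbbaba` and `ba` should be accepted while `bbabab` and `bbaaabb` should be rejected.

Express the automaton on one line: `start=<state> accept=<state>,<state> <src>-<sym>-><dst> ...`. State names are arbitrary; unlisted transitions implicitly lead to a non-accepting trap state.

The only thing that matters is how many `b`s have appeared, reduced mod 2. Use one state per residue: S0 for 0, …, S1 for 1. Reading `b` moves to the next residue; anything else stays put. S1 is accepting.
        a   b  
>  S0   S0  S1 
 * S1   S1  S0 
(> = start, * = accepting)

start=S0 accept=S1 S0-a->S0 S0-b->S1 S1-a->S1 S1-b->S0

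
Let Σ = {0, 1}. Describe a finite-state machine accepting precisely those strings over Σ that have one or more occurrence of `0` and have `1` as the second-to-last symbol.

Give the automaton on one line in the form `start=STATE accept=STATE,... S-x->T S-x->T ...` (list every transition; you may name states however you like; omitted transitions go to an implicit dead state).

start=s0 accept=s4,s5 s0-0->s1 s0-1->s2 s1-0->s1 s1-1->s3 s2-0->s4 s2-1->s2 s3-0->s4 s3-1->s5 s4-0->s1 s4-1->s3 s5-0->s4 s5-1->s5

Run two small machines in parallel and take their product. The first has 3 states tracking the count of `0`s, saturating at 2; the second has 7 states tracking the last 2 symbols read. A product state is a pair (one from each), accepting exactly when both do. Equivalent product states are then merged.
A 6-state machine:
        0   1  
>  s0   s1  s2 
   s1   s1  s3 
   s2   s4  s2 
   s3   s4  s5 
 * s4   s1  s3 
 * s5   s4  s5 
(> = start, * = accepting)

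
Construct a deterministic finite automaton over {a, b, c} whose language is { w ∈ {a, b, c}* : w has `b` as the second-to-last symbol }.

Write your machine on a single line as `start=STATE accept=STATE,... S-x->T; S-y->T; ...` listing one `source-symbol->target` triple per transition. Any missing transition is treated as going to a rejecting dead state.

start=S0; accept=S7,S8,S9; S0-a->S1; S0-b->S2; S0-c->S3; S1-a->S4; S1-b->S5; S1-c->S6; S2-a->S7; S2-b->S8; S2-c->S9; S3-a->S10; S3-b->S11; S3-c->S12; S4-a->S4; S4-b->S5; S4-c->S6; S5-a->S7; S5-b->S8; S5-c->S9; S6-a->S10; S6-b->S11; S6-c->S12; S7-a->S4; S7-b->S5; S7-c->S6; S8-a->S7; S8-b->S8; S8-c->S9; S9-a->S10; S9-b->S11; S9-c->S12; S10-a->S4; S10-b->S5; S10-c->S6; S11-a->S7; S11-b->S8; S11-c->S9; S12-a->S10; S12-b->S11; S12-c->S12

A DFA must remember the last 2 symbols (since which symbol is second-to-last isn't known until the input ends). Use one state per possible window of the last ≤2 symbols; accept from those whose window starts with `b`.
          a    b    c  
>  S0     S1   S2   S3 
   S1     S4   S5   S6 
   S2     S7   S8   S9 
   S3    S10  S11  S12 
   S4     S4   S5   S6 
   S5     S7   S8   S9 
   S6    S10  S11  S12 
 * S7     S4   S5   S6 
 * S8     S7   S8   S9 
 * S9    S10  S11  S12 
   S10    S4   S5   S6 
   S11    S7   S8   S9 
   S12   S10  S11  S12 
(> = start, * = accepting)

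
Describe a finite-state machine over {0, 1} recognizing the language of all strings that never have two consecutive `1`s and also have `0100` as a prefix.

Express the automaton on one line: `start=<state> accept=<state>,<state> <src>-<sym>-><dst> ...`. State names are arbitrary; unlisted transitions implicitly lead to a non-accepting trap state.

start=S0 accept=S5,S6 S0-0->S1 S0-1->S2 S1-0->S2 S1-1->S3 S2-0->S2 S2-1->S2 S3-0->S4 S3-1->S2 S4-0->S5 S4-1->S2 S5-0->S5 S5-1->S6 S6-0->S5 S6-1->S2

Handle the two conditions separately and then intersect. One (3 states) tracks partial matches of the forbidden pattern `11`; the other (6 states) tracks whether the input so far still matches the prefix `0100`. Each combined state is a pair, one component from each; accept when both components accept. After merging equivalent states the machine shrinks.
        0   1  
>  S0   S1  S2 
   S1   S2  S3 
   S2   S2  S2 
   S3   S4  S2 
   S4   S5  S2 
 * S5   S5  S6 
 * S6   S5  S2 
(> = start, * = accepting)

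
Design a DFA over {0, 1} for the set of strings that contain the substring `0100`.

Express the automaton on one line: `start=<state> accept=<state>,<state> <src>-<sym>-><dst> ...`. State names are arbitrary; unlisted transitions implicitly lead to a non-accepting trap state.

States q0..q3 record the length of the longest prefix of `0100` that matches the current input suffix. Reaching q4 means `0100` has been seen, and we stay there forever. Accept from q4.
With 5 states:
        0   1  
>  q0   q1  q0 
   q1   q1  q2 
   q2   q3  q0 
   q3   q4  q2 
 * q4   q4  q4 
(> = start, * = accepting)

start=q0 accept=q4 q0-0->q1 q0-1->q0 q1-0->q1 q1-1->q2 q2-0->q3 q2-1->q0 q3-0->q4 q3-1->q2 q4-0->q4 q4-1->q4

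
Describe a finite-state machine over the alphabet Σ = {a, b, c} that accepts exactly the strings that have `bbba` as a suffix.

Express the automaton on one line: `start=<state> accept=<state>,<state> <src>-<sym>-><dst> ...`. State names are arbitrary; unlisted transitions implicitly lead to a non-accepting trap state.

Remember how much of `bbba` the current input suffix matches. State q0 means no match yet; q1 means the last symbol is `b`; q2 means the last 2 symbols are `bb`; q3 means the last 3 symbols are `bbb`; q4 means the last 4 symbols are `bbba`. Only q4 accepts. On a mismatch, fall back to the longest proper suffix that is still a prefix of `bbba`.
5 states suffice.
        a   b   c  
>  q0   q0  q1  q0 
   q1   q0  q2  q0 
   q2   q0  q3  q0 
   q3   q4  q3  q0 
 * q4   q0  q1  q0 
(> = start, * = accepting)

start=q0 accept=q4 q0-a->q0 q0-b->q1 q0-c->q0 q1-a->q0 q1-b->q2 q1-c->q0 q2-a->q0 q2-b->q3 q2-c->q0 q3-a->q4 q3-b->q3 q3-c->q0 q4-a->q0 q4-b->q1 q4-c->q0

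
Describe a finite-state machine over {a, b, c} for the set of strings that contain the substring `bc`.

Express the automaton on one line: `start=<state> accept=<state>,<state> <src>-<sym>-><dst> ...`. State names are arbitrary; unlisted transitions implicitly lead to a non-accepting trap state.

Track how much of `bc` has been matched so far: state q0 is no progress, q2 is the absorbing accept state reached once `bc` has occurred. Intermediate states record partial matches; on a mismatch, fall back to the longest reusable overlap.
3 states suffice.
        a   b   c  
>  q0   q0  q1  q0 
   q1   q0  q1  q2 
 * q2   q2  q2  q2 
(> = start, * = accepting)

start=q0 accept=q2 q0-a->q0 q0-b->q1 q0-c->q0 q1-a->q0 q1-b->q1 q1-c->q2 q2-a->q2 q2-b->q2 q2-c->q2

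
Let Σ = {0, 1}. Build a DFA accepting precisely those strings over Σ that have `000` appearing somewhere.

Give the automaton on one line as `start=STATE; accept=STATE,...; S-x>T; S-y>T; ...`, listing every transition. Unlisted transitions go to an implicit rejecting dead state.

Track how much of `000` has been matched so far: state q0 is no progress, q3 is the absorbing accept state reached once `000` has occurred. Intermediate states record partial matches; on a mismatch, fall back to the longest reusable overlap.
4 states suffice.
        0   1  
>  q0   q1  q0 
   q1   q2  q0 
   q2   q3  q0 
 * q3   q3  q3 
(> = start, * = accepting)

start=q0; accept=q3; q0-0>q1; q0-1>q0; q1-0>q2; q1-1>q0; q2-0>q3; q2-1>q0; q3-0>q3; q3-1>q3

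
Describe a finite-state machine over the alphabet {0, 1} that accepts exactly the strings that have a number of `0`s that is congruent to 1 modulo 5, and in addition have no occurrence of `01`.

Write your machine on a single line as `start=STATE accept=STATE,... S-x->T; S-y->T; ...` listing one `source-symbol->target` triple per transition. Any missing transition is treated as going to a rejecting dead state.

start=A; accept=B; A-0->B; A-1->A; B-0->C; B-1->D; C-0->E; C-1->F; D-0->F; D-1->D; E-0->G; E-1->H; F-0->H; F-1->F; G-0->I; G-1->J; H-0->J; H-1->H; I-0->B; I-1->K; J-0->K; J-1->J; K-0->D; K-1->K

Run two small machines in parallel and take their product. The first has 5 states tracking the count of `0`s modulo 5; the second has 3 states tracking partial matches of the forbidden pattern `01`. A product state is a pair (one from each), accepting exactly when both do.
       0  1 
>  A   B  A 
 * B   C  D 
   C   E  F 
   D   F  D 
   E   G  H 
   F   H  F 
   G   I  J 
   H   J  H 
   I   B  K 
   J   K  J 
   K   D  K 
(> = start, * = accepting)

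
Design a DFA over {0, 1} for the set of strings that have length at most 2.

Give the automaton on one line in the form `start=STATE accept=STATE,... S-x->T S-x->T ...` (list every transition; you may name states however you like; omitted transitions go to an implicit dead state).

start=S0 accept=S0,S1,S2 S0-0->S1 S0-1->S1 S1-0->S2 S1-1->S2 S2-0->S3 S2-1->S3 S3-0->S3 S3-1->S3

Count input length up to 3: every symbol moves from S0 toward S3, which means 'more than 2' and absorbs. Accept from {S0, S1, S2}.
4 states suffice.
        0   1  
>* S0   S1  S1 
 * S1   S2  S2 
 * S2   S3  S3 
   S3   S3  S3 
(> = start, * = accepting)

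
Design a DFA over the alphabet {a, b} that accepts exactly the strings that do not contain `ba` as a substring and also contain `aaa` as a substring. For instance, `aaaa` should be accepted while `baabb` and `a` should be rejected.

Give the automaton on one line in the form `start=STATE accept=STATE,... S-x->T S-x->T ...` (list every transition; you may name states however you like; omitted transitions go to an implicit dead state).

Handle the two conditions separately and then intersect. The first has 3 states tracking partial matches of the forbidden pattern `ba`; the second has 4 states tracking whether and how much of `aaa` has been seen. A product state is a pair (one from each), accepting exactly when both do. After merging equivalent states the machine shrinks.
6 states suffice.
        a   b  
>  q0   q1  q2 
   q1   q3  q2 
   q2   q2  q2 
   q3   q4  q2 
 * q4   q4  q5 
 * q5   q2  q5 
(> = start, * = accepting)

start=q0 accept=q4,q5 q0-a->q1 q0-b->q2 q1-a->q3 q1-b->q2 q2-a->q2 q2-b->q2 q3-a->q4 q3-b->q2 q4-a->q4 q4-b->q5 q5-a->q2 q5-b->q5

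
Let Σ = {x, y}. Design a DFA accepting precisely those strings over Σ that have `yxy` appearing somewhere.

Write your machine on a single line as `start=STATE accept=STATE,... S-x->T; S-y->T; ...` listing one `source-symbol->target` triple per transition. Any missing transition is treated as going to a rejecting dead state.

Track how much of `yxy` has been matched so far: state q0 is no progress, q3 is the absorbing accept state reached once `yxy` has occurred. Intermediate states record partial matches; on a mismatch, fall back to the longest reusable overlap.
        x   y  
>  q0   q0  q1 
   q1   q2  q1 
   q2   q0  q3 
 * q3   q3  q3 
(> = start, * = accepting)

start=q0; accept=q3; q0-x->q0; q0-y->q1; q1-x->q2; q1-y->q1; q2-x->q0; q2-y->q3; q3-x->q3; q3-y->q3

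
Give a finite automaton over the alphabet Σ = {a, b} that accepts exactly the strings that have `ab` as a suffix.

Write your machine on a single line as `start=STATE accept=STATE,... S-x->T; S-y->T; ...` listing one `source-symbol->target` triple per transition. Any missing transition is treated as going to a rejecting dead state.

start=q0; accept=q2; q0-a->q1; q0-b->q0; q1-a->q1; q1-b->q2; q2-a->q1; q2-b->q0

Remember how much of `ab` the current input suffix matches. State q0 means no match yet; q1 means the last symbol is `a`; q2 means the last 2 symbols are `ab`. Only q2 accepts. On a mismatch, fall back to the longest proper suffix that is still a prefix of `ab`.
With 3 states:
        a   b  
>  q0   q1  q0 
   q1   q1  q2 
 * q2   q1  q0 
(> = start, * = accepting)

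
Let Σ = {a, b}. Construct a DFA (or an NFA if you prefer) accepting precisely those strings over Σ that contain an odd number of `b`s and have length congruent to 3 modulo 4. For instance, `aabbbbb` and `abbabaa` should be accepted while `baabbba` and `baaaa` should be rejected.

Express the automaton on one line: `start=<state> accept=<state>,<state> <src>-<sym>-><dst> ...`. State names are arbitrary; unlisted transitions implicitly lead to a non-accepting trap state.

Run two small machines in parallel and take their product. The first has 2 states tracking the count of `b`s modulo 2; the second has 4 states tracking the input length modulo 4. A product state is a pair (one from each), accepting exactly when both do.
An 8-state machine:
        a   b  
>  q0   q1  q2 
   q1   q3  q4 
   q2   q4  q3 
   q3   q5  q6 
   q4   q6  q5 
   q5   q0  q7 
 * q6   q7  q0 
   q7   q2  q1 
(> = start, * = accepting)

start=q0 accept=q6 q0-a->q1 q0-b->q2 q1-a->q3 q1-b->q4 q2-a->q4 q2-b->q3 q3-a->q5 q3-b->q6 q4-a->q6 q4-b->q5 q5-a->q0 q5-b->q7 q6-a->q7 q6-b->q0 q7-a->q2 q7-b->q1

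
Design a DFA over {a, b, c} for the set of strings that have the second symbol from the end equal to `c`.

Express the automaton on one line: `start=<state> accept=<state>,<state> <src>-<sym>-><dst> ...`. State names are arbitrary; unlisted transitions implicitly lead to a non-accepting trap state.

start=q0 accept=q10,q11,q12 q0-a->q1 q0-b->q2 q0-c->q3 q1-a->q4 q1-b->q5 q1-c->q6 q2-a->q7 q2-b->q8 q2-c->q9 q3-a->q10 q3-b->q11 q3-c->q12 q4-a->q4 q4-b->q5 q4-c->q6 q5-a->q7 q5-b->q8 q5-c->q9 q6-a->q10 q6-b->q11 q6-c->q12 q7-a->q4 q7-b->q5 q7-c->q6 q8-a->q7 q8-b->q8 q8-c->q9 q9-a->q10 q9-b->q11 q9-c->q12 q10-a->q4 q10-b->q5 q10-c->q6 q11-a->q7 q11-b->q8 q11-c->q9 q12-a->q10 q12-b->q11 q12-c->q12

Because acceptance depends on a position counted from the end, the machine has to buffer the most recent 2 symbols. Make each state the string of the last up-to-2 symbols read; on input `x` shift the window left and append `x`. Accept when the buffered window has length 2 and begins with `c`.
13 states suffice.
          a    b    c  
>  q0     q1   q2   q3 
   q1     q4   q5   q6 
   q2     q7   q8   q9 
   q3    q10  q11  q12 
   q4     q4   q5   q6 
   q5     q7   q8   q9 
   q6    q10  q11  q12 
   q7     q4   q5   q6 
   q8     q7   q8   q9 
   q9    q10  q11  q12 
 * q10    q4   q5   q6 
 * q11    q7   q8   q9 
 * q12   q10  q11  q12 
(> = start, * = accepting)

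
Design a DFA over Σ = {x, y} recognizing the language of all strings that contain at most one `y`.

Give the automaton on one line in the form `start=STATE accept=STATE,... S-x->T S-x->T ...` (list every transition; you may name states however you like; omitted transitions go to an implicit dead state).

Count `y`s, saturating at 2: state q0 means no `y` yet, q1 means one `y` seen, q2 means more than one. Each `y` increments (capped at q2); other symbols loop. Accept from {q0, q1}.
        x   y  
>* q0   q0  q1 
 * q1   q1  q2 
   q2   q2  q2 
(> = start, * = accepting)

start=q0 accept=q0,q1 q0-x->q0 q0-y->q1 q1-x->q1 q1-y->q2 q2-x->q2 q2-y->q2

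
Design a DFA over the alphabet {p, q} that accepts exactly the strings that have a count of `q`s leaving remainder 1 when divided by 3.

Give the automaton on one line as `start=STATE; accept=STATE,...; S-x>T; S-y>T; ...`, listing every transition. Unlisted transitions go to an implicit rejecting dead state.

Keep the running count of `q`s modulo 3: each `q` advances along the cycle s0 → s1 → s2 → s0 while other symbols loop. Accept at s1.
A 3-state machine:
        p   q  
>  s0   s0  s1 
 * s1   s1  s2 
   s2   s2  s0 
(> = start, * = accepting)

start=s0; accept=s1; s0-p>s0; s0-q>s1; s1-p>s1; s1-q>s2; s2-p>s2; s2-q>s0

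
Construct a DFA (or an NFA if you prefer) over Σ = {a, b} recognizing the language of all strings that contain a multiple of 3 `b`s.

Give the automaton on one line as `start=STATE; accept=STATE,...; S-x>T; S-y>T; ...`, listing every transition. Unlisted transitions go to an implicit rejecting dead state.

Keep the running count of `b`s modulo 3: each `b` advances along the cycle q0 → q1 → q2 → q0 while other symbols loop. Accept at q0.
3 states suffice.
        a   b  
>* q0   q0  q1 
   q1   q1  q2 
   q2   q2  q0 
(> = start, * = accepting)

start=q0; accept=q0; q0-a>q0; q0-b>q1; q1-a>q1; q1-b>q2; q2-a>q2; q2-b>q0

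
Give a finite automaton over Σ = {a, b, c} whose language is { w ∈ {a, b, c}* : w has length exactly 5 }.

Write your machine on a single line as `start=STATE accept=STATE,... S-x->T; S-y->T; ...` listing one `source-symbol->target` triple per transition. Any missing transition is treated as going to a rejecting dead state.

start=s0; accept=s5; s0-a->s1; s0-b->s1; s0-c->s1; s1-a->s2; s1-b->s2; s1-c->s2; s2-a->s3; s2-b->s3; s2-c->s3; s3-a->s4; s3-b->s4; s3-c->s4; s4-a->s5; s4-b->s5; s4-c->s5; s5-a->s6; s5-b->s6; s5-c->s6; s6-a->s6; s6-b->s6; s6-c->s6

We only need to distinguish lengths 0, 1, …, 5, and '>5'. Chain s0 → s1 → s2 → s3 → s4 → s5 → s6 on every symbol, with s6 looping. Accepting states: {s5}.
7 states suffice.
        a   b   c  
>  s0   s1  s1  s1 
   s1   s2  s2  s2 
   s2   s3  s3  s3 
   s3   s4  s4  s4 
   s4   s5  s5  s5 
 * s5   s6  s6  s6 
   s6   s6  s6  s6 
(> = start, * = accepting)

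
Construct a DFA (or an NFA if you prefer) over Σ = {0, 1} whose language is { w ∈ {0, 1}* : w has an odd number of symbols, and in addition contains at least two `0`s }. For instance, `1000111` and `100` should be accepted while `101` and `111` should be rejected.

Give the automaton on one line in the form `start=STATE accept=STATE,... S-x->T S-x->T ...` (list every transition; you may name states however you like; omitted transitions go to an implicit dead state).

start=s0 accept=s5,s6 s0-0->s1 s0-1->s2 s1-0->s3 s1-1->s4 s2-0->s4 s2-1->s0 s3-0->s5 s3-1->s6 s4-0->s6 s4-1->s1 s5-0->s7 s5-1->s7 s6-0->s7 s6-1->s3 s7-0->s5 s7-1->s5

Run two small machines in parallel and take their product. One (2 states) tracks the input length modulo 2; the other (4 states) tracks the count of `0`s, saturating at 3. Each combined state is a pair, one component from each; accept when both components accept.
An 8-state machine:
        0   1  
>  s0   s1  s2 
   s1   s3  s4 
   s2   s4  s0 
   s3   s5  s6 
   s4   s6  s1 
 * s5   s7  s7 
 * s6   s7  s3 
   s7   s5  s5 
(> = start, * = accepting)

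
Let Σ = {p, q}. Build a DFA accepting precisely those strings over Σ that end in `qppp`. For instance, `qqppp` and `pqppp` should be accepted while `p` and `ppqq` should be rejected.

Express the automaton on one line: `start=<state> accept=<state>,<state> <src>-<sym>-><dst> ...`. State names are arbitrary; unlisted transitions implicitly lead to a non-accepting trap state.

Remember how much of `qppp` the current input suffix matches. State s0 means no match yet; s1 means the last symbol is `q`; s2 means the last 2 symbols are `qp`; s3 means the last 3 symbols are `qpp`; s4 means the last 4 symbols are `qppp`. Only s4 accepts. On a mismatch, fall back to the longest proper suffix that is still a prefix of `qppp`.
A 5-state machine:
        p   q  
>  s0   s0  s1 
   s1   s2  s1 
   s2   s3  s1 
   s3   s4  s1 
 * s4   s0  s1 
(> = start, * = accepting)

start=s0 accept=s4 s0-p->s0 s0-q->s1 s1-p->s2 s1-q->s1 s2-p->s3 s2-q->s1 s3-p->s4 s3-q->s1 s4-p->s0 s4-q->s1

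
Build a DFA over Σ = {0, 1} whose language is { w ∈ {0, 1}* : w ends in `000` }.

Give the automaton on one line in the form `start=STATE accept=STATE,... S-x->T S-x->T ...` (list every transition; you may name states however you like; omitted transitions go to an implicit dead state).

Remember how much of `000` the current input suffix matches. State s0 means no match yet; s1 means the last symbol is `0`; s2 means the last 2 symbols are `00`; s3 means the last 3 symbols are `000`. Only s3 accepts. On a mismatch, fall back to the longest proper suffix that is still a prefix of `000`.
A 4-state machine:
        0   1  
>  s0   s1  s0 
   s1   s2  s0 
   s2   s3  s0 
 * s3   s3  s0 
(> = start, * = accepting)

start=s0 accept=s3 s0-0->s1 s0-1->s0 s1-0->s2 s1-1->s0 s2-0->s3 s2-1->s0 s3-0->s3 s3-1->s0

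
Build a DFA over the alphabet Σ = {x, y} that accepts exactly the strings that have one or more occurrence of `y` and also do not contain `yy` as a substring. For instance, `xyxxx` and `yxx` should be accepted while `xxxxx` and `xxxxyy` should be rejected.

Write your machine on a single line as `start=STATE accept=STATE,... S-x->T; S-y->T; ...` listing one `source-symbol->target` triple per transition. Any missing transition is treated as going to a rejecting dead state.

Run two small machines in parallel and take their product. The first has 3 states tracking the count of `y`s, saturating at 2; the second has 3 states tracking partial matches of the forbidden pattern `yy`. A product state is a pair (one from each), accepting exactly when both do. Minimizing collapses redundant product states.
With 4 states:
       x  y 
>  A   A  B 
 * B   C  D 
 * C   C  B 
   D   D  D 
(> = start, * = accepting)

start=A; accept=B,C; A-x->A; A-y->B; B-x->C; B-y->D; C-x->C; C-y->B; D-x->D; D-y->D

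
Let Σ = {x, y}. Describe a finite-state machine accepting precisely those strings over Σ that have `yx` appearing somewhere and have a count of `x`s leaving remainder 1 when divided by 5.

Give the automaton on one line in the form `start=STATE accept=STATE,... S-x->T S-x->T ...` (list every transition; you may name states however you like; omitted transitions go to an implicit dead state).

Build one automaton per condition and run them in lockstep. One (3 states) tracks whether and how much of `yx` has been seen; the other (5 states) tracks the count of `x`s modulo 5. Each combined state is a pair, one component from each; accept when both components accept. Equivalent product states are then merged.
11 states suffice.
          x    y  
>  S0     S1   S2 
   S1     S3   S4 
   S2     S5   S2 
   S3     S6   S7 
   S4     S7   S4 
 * S5     S7   S5 
   S6     S8   S9 
   S7     S9   S7 
   S8     S0  S10 
   S9    S10   S9 
   S10    S2  S10 
(> = start, * = accepting)

start=S0 accept=S5 S0-x->S1 S0-y->S2 S1-x->S3 S1-y->S4 S2-x->S5 S2-y->S2 S3-x->S6 S3-y->S7 S4-x->S7 S4-y->S4 S5-x->S7 S5-y->S5 S6-x->S8 S6-y->S9 S7-x->S9 S7-y->S7 S8-x->S0 S8-y->S10 S9-x->S10 S9-y->S9 S10-x->S2 S10-y->S10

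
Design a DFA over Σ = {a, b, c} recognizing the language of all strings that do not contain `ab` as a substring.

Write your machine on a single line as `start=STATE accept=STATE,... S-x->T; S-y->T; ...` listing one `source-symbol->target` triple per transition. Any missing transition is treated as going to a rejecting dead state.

start=q0; accept=q0,q1; q0-a->q1; q0-b->q0; q0-c->q0; q1-a->q1; q1-b->q2; q1-c->q0; q2-a->q2; q2-b->q2; q2-c->q2

This is the complement of 'contains `ab`'. Use the same substring-matching states — q0 through q2 holding how much of `ab` has just been matched — but flip the accepting set: everything except the trap q2 accepts.
        a   b   c  
>* q0   q1  q0  q0 
 * q1   q1  q2  q0 
   q2   q2  q2  q2 
(> = start, * = accepting)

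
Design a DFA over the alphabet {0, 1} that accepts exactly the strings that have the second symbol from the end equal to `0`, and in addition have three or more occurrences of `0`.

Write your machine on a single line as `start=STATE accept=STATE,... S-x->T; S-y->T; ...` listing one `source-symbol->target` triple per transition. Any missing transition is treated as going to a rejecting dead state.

Build one automaton per condition and run them in lockstep. The first has 7 states tracking the last 2 symbols read; the second has 5 states tracking the count of `0`s, saturating at 4. A product state is a pair (one from each), accepting exactly when both do. Equivalent product states are then merged.
        0   1  
>  q0   q1  q0 
   q1   q2  q1 
   q2   q3  q4 
 * q3   q3  q5 
   q4   q6  q4 
 * q5   q6  q4 
   q6   q3  q5 
(> = start, * = accepting)

start=q0; accept=q3,q5; q0-0->q1; q0-1->q0; q1-0->q2; q1-1->q1; q2-0->q3; q2-1->q4; q3-0->q3; q3-1->q5; q4-0->q6; q4-1->q4; q5-0->q6; q5-1->q4; q6-0->q3; q6-1->q5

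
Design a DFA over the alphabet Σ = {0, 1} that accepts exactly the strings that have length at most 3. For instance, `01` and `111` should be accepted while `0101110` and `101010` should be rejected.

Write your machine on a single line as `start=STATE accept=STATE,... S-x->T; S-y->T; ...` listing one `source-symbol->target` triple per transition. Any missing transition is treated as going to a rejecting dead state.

start=q0; accept=q0,q1,q2,q3; q0-0->q1; q0-1->q1; q1-0->q2; q1-1->q2; q2-0->q3; q2-1->q3; q3-0->q4; q3-1->q4; q4-0->q4; q4-1->q4

We only need to distinguish lengths 0, 1, …, 3, and '>3'. Chain q0 → q1 → q2 → q3 → q4 on every symbol, with q4 looping. Accepting states: {q0, q1, q2, q3}.
With 5 states:
        0   1  
>* q0   q1  q1 
 * q1   q2  q2 
 * q2   q3  q3 
 * q3   q4  q4 
   q4   q4  q4 
(> = start, * = accepting)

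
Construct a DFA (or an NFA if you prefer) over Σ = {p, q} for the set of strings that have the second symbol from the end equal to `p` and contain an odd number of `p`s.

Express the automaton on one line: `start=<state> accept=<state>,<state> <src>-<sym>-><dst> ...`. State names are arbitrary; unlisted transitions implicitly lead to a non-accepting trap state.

start=S0 accept=S3,S4 S0-p->S1 S0-q->S0 S1-p->S2 S1-q->S3 S2-p->S4 S2-q->S0 S3-p->S2 S3-q->S5 S4-p->S2 S4-q->S3 S5-p->S2 S5-q->S5

Build one automaton per condition and run them in lockstep. One (7 states) tracks the last 2 symbols read; the other (2 states) tracks the count of `p`s modulo 2. Each combined state is a pair, one component from each; accept when both components accept. After merging equivalent states the machine shrinks.
A 6-state machine:
        p   q  
>  S0   S1  S0 
   S1   S2  S3 
   S2   S4  S0 
 * S3   S2  S5 
 * S4   S2  S3 
   S5   S2  S5 
(> = start, * = accepting)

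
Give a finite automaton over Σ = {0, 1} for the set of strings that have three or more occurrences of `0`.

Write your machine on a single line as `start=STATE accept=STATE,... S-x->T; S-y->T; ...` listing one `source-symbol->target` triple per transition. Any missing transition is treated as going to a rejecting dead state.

Only the number of `0`s matters, and only up to 4. Make a chain q0 → q1 → q2 → q3 → q4 advanced by each `0` (with q4 absorbing); every other symbol self-loops. The accepting set is {q3, q4}.
A 5-state machine:
        0   1  
>  q0   q1  q0 
   q1   q2  q1 
   q2   q3  q2 
 * q3   q4  q3 
 * q4   q4  q4 
(> = start, * = accepting)

start=q0; accept=q3,q4; q0-0->q1; q0-1->q0; q1-0->q2; q1-1->q1; q2-0->q3; q2-1->q2; q3-0->q4; q3-1->q3; q4-0->q4; q4-1->q4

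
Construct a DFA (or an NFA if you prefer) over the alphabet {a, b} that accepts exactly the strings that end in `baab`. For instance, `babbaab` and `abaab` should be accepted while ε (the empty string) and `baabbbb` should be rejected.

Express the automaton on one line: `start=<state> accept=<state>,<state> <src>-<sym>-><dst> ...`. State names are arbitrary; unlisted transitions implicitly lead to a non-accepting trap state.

start=s0 accept=s4 s0-a->s0 s0-b->s1 s1-a->s2 s1-b->s1 s2-a->s3 s2-b->s1 s3-a->s0 s3-b->s4 s4-a->s2 s4-b->s1

Remember how much of `baab` the current input suffix matches. State s0 means no match yet; s1 means the last symbol is `b`; s2 means the last 2 symbols are `ba`; s3 means the last 3 symbols are `baa`; s4 means the last 4 symbols are `baab`. Only s4 accepts. On a mismatch, fall back to the longest proper suffix that is still a prefix of `baab`.
5 states suffice.
        a   b  
>  s0   s0  s1 
   s1   s2  s1 
   s2   s3  s1 
   s3   s0  s4 
 * s4   s2  s1 
(> = start, * = accepting)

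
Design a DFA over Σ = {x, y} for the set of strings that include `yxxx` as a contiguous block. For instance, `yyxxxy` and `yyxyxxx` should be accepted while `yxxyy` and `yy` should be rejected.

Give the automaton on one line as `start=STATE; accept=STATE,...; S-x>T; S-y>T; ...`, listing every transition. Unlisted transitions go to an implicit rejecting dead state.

Track how much of `yxxx` has been matched so far: state q0 is no progress, q4 is the absorbing accept state reached once `yxxx` has occurred. Intermediate states record partial matches; on a mismatch, fall back to the longest reusable overlap.
5 states suffice.
        x   y  
>  q0   q0  q1 
   q1   q2  q1 
   q2   q3  q1 
   q3   q4  q1 
 * q4   q4  q4 
(> = start, * = accepting)

start=q0; accept=q4; q0-x>q0; q0-y>q1; q1-x>q2; q1-y>q1; q2-x>q3; q2-y>q1; q3-x>q4; q3-y>q1; q4-x>q4; q4-y>q4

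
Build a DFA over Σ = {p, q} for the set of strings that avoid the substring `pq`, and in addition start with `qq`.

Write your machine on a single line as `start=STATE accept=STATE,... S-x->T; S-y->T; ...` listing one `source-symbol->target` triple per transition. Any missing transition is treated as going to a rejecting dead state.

Run two small machines in parallel and take their product. One (3 states) tracks partial matches of the forbidden pattern `pq`; the other (4 states) tracks whether the input so far still matches the prefix `qq`. Each combined state is a pair, one component from each; accept when both components accept. Equivalent product states are then merged.
5 states suffice.
        p   q  
>  S0   S1  S2 
   S1   S1  S1 
   S2   S1  S3 
 * S3   S4  S3 
 * S4   S4  S1 
(> = start, * = accepting)

start=S0; accept=S3,S4; S0-p->S1; S0-q->S2; S1-p->S1; S1-q->S1; S2-p->S1; S2-q->S3; S3-p->S4; S3-q->S3; S4-p->S4; S4-q->S1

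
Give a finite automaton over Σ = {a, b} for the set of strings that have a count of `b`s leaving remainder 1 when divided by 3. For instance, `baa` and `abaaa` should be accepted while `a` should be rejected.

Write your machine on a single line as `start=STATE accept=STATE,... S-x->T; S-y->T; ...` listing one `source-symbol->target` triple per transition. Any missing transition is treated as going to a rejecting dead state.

The only thing that matters is how many `b`s have appeared, reduced mod 3. Use one state per residue: s0 for 0, …, s2 for 2. Reading `b` moves to the next residue; anything else stays put. s1 is accepting.
A 3-state machine:
        a   b  
>  s0   s0  s1 
 * s1   s1  s2 
   s2   s2  s0 
(> = start, * = accepting)

start=s0; accept=s1; s0-a->s0; s0-b->s1; s1-a->s1; s1-b->s2; s2-a->s2; s2-b->s0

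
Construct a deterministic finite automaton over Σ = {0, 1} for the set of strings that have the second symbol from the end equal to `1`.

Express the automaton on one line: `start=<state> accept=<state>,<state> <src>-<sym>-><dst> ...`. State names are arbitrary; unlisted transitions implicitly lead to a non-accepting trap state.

start=S0 accept=S5,S6 S0-0->S1 S0-1->S2 S1-0->S3 S1-1->S4 S2-0->S5 S2-1->S6 S3-0->S3 S3-1->S4 S4-0->S5 S4-1->S6 S5-0->S3 S5-1->S4 S6-0->S5 S6-1->S6

A DFA must remember the last 2 symbols (since which symbol is second-to-last isn't known until the input ends). Use one state per possible window of the last ≤2 symbols; accept from those whose window starts with `1`.
        0   1  
>  S0   S1  S2 
   S1   S3  S4 
   S2   S5  S6 
   S3   S3  S4 
   S4   S5  S6 
 * S5   S3  S4 
 * S6   S5  S6 
(> = start, * = accepting)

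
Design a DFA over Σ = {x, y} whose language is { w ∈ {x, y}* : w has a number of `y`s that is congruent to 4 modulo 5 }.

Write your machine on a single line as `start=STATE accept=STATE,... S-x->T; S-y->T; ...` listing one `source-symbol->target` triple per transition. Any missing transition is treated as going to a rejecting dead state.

Keep the running count of `y`s modulo 5: each `y` advances along the cycle q0 → q1 → q2 → q3 → q4 → q0 while other symbols loop. Accept at q4.
With 5 states:
        x   y  
>  q0   q0  q1 
   q1   q1  q2 
   q2   q2  q3 
   q3   q3  q4 
 * q4   q4  q0 
(> = start, * = accepting)

start=q0; accept=q4; q0-x->q0; q0-y->q1; q1-x->q1; q1-y->q2; q2-x->q2; q2-y->q3; q3-x->q3; q3-y->q4; q4-x->q4; q4-y->q0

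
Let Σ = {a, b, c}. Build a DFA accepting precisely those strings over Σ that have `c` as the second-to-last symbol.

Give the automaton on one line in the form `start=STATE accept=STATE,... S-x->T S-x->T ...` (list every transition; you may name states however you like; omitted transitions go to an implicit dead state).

start=S0 accept=S10,S11,S12 S0-a->S1 S0-b->S2 S0-c->S3 S1-a->S4 S1-b->S5 S1-c->S6 S2-a->S7 S2-b->S8 S2-c->S9 S3-a->S10 S3-b->S11 S3-c->S12 S4-a->S4 S4-b->S5 S4-c->S6 S5-a->S7 S5-b->S8 S5-c->S9 S6-a->S10 S6-b->S11 S6-c->S12 S7-a->S4 S7-b->S5 S7-c->S6 S8-a->S7 S8-b->S8 S8-c->S9 S9-a->S10 S9-b->S11 S9-c->S12 S10-a->S4 S10-b->S5 S10-c->S6 S11-a->S7 S11-b->S8 S11-c->S9 S12-a->S10 S12-b->S11 S12-c->S12

Because acceptance depends on a position counted from the end, the machine has to buffer the most recent 2 symbols. Make each state the string of the last up-to-2 symbols read; on input `x` shift the window left and append `x`. Accept when the buffered window has length 2 and begins with `c`.
13 states suffice.
          a    b    c  
>  S0     S1   S2   S3 
   S1     S4   S5   S6 
   S2     S7   S8   S9 
   S3    S10  S11  S12 
   S4     S4   S5   S6 
   S5     S7   S8   S9 
   S6    S10  S11  S12 
   S7     S4   S5   S6 
   S8     S7   S8   S9 
   S9    S10  S11  S12 
 * S10    S4   S5   S6 
 * S11    S7   S8   S9 
 * S12   S10  S11  S12 
(> = start, * = accepting)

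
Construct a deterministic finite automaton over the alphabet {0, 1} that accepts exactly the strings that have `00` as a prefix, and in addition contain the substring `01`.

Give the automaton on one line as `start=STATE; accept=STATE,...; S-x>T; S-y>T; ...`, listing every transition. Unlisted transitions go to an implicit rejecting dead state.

Handle the two conditions separately and then intersect. The first has 4 states tracking whether the input so far still matches the prefix `00`; the second has 3 states tracking whether and how much of `01` has been seen. A product state is a pair (one from each), accepting exactly when both do.
With 7 states:
        0   1  
>  q0   q1  q2 
   q1   q3  q4 
   q2   q5  q2 
   q3   q3  q6 
   q4   q4  q4 
   q5   q5  q4 
 * q6   q6  q6 
(> = start, * = accepting)

start=q0; accept=q6; q0-0>q1; q0-1>q2; q1-0>q3; q1-1>q4; q2-0>q5; q2-1>q2; q3-0>q3; q3-1>q6; q4-0>q4; q4-1>q4; q5-0>q5; q5-1>q4; q6-0>q6; q6-1>q6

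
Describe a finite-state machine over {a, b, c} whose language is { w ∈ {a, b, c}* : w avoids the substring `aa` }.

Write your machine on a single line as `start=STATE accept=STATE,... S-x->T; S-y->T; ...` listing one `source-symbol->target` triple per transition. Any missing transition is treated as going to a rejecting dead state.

start=s0; accept=s0,s1; s0-a->s1; s0-b->s0; s0-c->s0; s1-a->s2; s1-b->s0; s1-c->s0; s2-a->s2; s2-b->s2; s2-c->s2

Track partial matches of the forbidden pattern `aa`. State s2 is a dead state reached once `aa` has occurred; every other state accepts. s0 means no part of `aa` is currently matched.
3 states suffice.
        a   b   c  
>* s0   s1  s0  s0 
 * s1   s2  s0  s0 
   s2   s2  s2  s2 
(> = start, * = accepting)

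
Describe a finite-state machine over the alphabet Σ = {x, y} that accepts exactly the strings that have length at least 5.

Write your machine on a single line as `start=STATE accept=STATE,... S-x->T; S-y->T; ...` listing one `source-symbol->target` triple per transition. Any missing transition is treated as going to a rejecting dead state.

start=s0; accept=s5,s6; s0-x->s1; s0-y->s1; s1-x->s2; s1-y->s2; s2-x->s3; s2-y->s3; s3-x->s4; s3-y->s4; s4-x->s5; s4-y->s5; s5-x->s6; s5-y->s6; s6-x->s6; s6-y->s6

We only need to distinguish lengths 0, 1, …, 5, and '>5'. Chain s0 → s1 → s2 → s3 → s4 → s5 → s6 on every symbol, with s6 looping. Accepting states: {s5, s6}.
        x   y  
>  s0   s1  s1 
   s1   s2  s2 
   s2   s3  s3 
   s3   s4  s4 
   s4   s5  s5 
 * s5   s6  s6 
 * s6   s6  s6 
(> = start, * = accepting)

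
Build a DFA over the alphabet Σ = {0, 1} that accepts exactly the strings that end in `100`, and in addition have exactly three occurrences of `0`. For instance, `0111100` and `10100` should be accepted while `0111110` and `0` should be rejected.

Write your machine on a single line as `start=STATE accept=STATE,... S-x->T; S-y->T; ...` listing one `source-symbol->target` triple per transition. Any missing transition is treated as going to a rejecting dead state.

start=q0; accept=q5; q0-0->q1; q0-1->q0; q1-0->q2; q1-1->q3; q2-0->q2; q2-1->q2; q3-0->q4; q3-1->q3; q4-0->q5; q4-1->q2; q5-0->q2; q5-1->q2

Build one automaton per condition and run them in lockstep. The first has 4 states tracking how much of the suffix `100` has currently been matched; the second has 5 states tracking the count of `0`s, saturating at 4. A product state is a pair (one from each), accepting exactly when both do. After merging equivalent states the machine shrinks.
        0   1  
>  q0   q1  q0 
   q1   q2  q3 
   q2   q2  q2 
   q3   q4  q3 
   q4   q5  q2 
 * q5   q2  q2 
(> = start, * = accepting)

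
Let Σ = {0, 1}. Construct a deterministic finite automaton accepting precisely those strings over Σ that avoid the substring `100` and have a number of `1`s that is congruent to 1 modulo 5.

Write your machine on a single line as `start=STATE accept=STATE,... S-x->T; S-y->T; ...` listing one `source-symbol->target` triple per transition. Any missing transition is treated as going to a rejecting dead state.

start=s0; accept=s1,s2; s0-0->s0; s0-1->s1; s1-0->s2; s1-1->s3; s2-0->s4; s2-1->s3; s3-0->s5; s3-1->s6; s4-0->s4; s4-1->s7; s5-0->s7; s5-1->s6; s6-0->s8; s6-1->s9; s7-0->s7; s7-1->s10; s8-0->s10; s8-1->s9; s9-0->s11; s9-1->s12; s10-0->s10; s10-1->s13; s11-0->s13; s11-1->s12; s12-0->s14; s12-1->s1; s13-0->s13; s13-1->s15; s14-0->s15; s14-1->s1; s15-0->s15; s15-1->s4

Run two small machines in parallel and take their product. One (4 states) tracks partial matches of the forbidden pattern `100`; the other (5 states) tracks the count of `1`s modulo 5. Each combined state is a pair, one component from each; accept when both components accept.
A 16-state machine:
          0    1  
>  s0     s0   s1 
 * s1     s2   s3 
 * s2     s4   s3 
   s3     s5   s6 
   s4     s4   s7 
   s5     s7   s6 
   s6     s8   s9 
   s7     s7  s10 
   s8    s10   s9 
   s9    s11  s12 
   s10   s10  s13 
   s11   s13  s12 
   s12   s14   s1 
   s13   s13  s15 
   s14   s15   s1 
   s15   s15   s4 
(> = start, * = accepting)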